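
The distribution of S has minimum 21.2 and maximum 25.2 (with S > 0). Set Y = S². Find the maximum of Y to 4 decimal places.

S² is increasing on this domain, so max(Y) comes from max(S) = 25.2: max(Y) = square(25.2) = 635.04.

max(Y) = 635.04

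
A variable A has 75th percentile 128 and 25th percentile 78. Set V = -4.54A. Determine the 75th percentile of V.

75th percentile of V = -354.12

Since a = -4.54 < 0 the transformation is decreasing, reversing order: the 75th percentile of V corresponds to the 25th percentile of A.
So P_{75}(V) = a·P_{25}(A) + b = (-4.54)·78 = -354.12.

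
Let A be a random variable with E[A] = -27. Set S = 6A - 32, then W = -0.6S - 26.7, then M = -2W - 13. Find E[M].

E[S] = 6·(-27) + (-32) = -194.
E[W] = (-0.6)·(-194) + (-26.7) = 89.7.
E[M] = (-2)·89.7 + (-13) = -192.4.

E[M] = -192.4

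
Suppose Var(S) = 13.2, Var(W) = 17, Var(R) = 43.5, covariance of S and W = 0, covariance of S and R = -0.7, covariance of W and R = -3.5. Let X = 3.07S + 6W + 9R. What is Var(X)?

Var(X) = a²·Var(S) + b²·Var(W) + c²·Var(R) + 2ab·covariance of S and W + 2ac·covariance of S and R + 2bc·covariance of W and R, with a = 3.07, b = 6, c = 9.
= 124.40868 + 612 + 3523.5 + 0 + (-38.682) + (-378)
= 3843.22668.

Var(X) = 3843.22668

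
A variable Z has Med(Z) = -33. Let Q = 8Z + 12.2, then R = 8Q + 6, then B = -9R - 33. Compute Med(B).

Med(B) = 18042.6

Med(Q) = 8·(-33) + 12.2 = -251.8.
Med(R) = 8·(-251.8) + 6 = -2008.4.
Med(B) = (-9)·(-2008.4) + (-33) = 18042.6.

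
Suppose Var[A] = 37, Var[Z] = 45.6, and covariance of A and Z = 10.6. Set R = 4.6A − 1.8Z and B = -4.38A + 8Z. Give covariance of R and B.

covariance of R and B = -928.4656

By bilinearity, covariance of R and B = ac·Var[A] + bd·Var[Z] + (ad+bc)·covariance of A and Z, with a=4.6, b=-1.8, c=-4.38, d=8.
ac·Var[A] = 4.6·(-4.38)·37 = -745.476
bd·Var[Z] = (-1.8)·8·45.6 = -656.64
(ad+bc)·covariance of A and Z = (44.684)·10.6 = 473.6504
covariance of R and B = -745.476 + (-656.64) + 473.6504 = -928.4656.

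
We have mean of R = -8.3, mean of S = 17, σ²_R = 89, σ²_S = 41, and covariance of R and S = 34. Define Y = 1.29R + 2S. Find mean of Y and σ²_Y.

mean of Y = 1.29·mean of R + 2·mean of S = 1.29·(-8.3) + 2·17 = 23.293.
σ²_Y = a²·σ²_R + b²·σ²_S + 2ab·covariance of R and S with a = 1.29, b = 2.
= 1.29²·89 + 2²·41 + 2·1.29·2·34
= 148.1049 + 164 + 175.44 = 487.5449.

mean of Y = 23.293, σ²_Y = 487.5449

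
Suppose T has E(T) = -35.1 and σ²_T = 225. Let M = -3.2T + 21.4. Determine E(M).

E(M) = 133.72

M = -3.2T + 21.4 is linear with a = -3.2, b = 21.4.
E(M) = a·E(T) + b = (-3.2)·(-35.1) + 21.4 = 133.72.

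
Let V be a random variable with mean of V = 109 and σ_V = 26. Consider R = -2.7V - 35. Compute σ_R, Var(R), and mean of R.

σ_R = 70.2, Var(R) = 4928.04, mean of R = -329.3

R = -2.7V - 35 is linear with a = -2.7, b = -35.
σ_R = |a|·σ_V = |-2.7|·26 = 70.2.
Var(V) = 26² = 676.
Var(R) = a²·Var(V) = (-2.7)²·676 = 4928.04 (the additive constant -35 does not affect variance).
mean of R = a·mean of V + b = (-2.7)·109 + (-35) = -329.3.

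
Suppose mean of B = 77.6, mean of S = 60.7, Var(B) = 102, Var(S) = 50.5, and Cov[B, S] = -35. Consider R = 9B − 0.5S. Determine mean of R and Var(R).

mean of R = 9·mean of B + (-0.5)·mean of S = 9·77.6 + (-0.5)·60.7 = 668.05.
Var(R) = a²·Var(B) + b²·Var(S) + 2ab·Cov[B, S] with a = 9, b = -0.5.
= 9²·102 + (-0.5)²·50.5 + 2·9·(-0.5)·(-35)
= 8262 + 12.625 + 315 = 8589.625.

mean of R = 668.05, Var(R) = 8589.625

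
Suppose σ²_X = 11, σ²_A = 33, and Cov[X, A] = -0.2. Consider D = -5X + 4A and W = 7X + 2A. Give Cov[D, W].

Cov[D, W] = -124.6

By bilinearity, Cov[D, W] = ac·σ²_X + bd·σ²_A + (ad+bc)·Cov[X, A], with a=-5, b=4, c=7, d=2.
ac·σ²_X = (-5)·7·11 = -385
bd·σ²_A = 4·2·33 = 264
(ad+bc)·Cov[X, A] = (18)·(-0.2) = -3.6
Cov[D, W] = -385 + 264 + (-3.6) = -124.6.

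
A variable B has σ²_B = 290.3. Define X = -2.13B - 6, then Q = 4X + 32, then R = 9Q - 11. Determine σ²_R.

σ²_R = 1706912.44272

σ²_X = (-2.13)²·290.3 = 1317.06207.
σ²_Q = 4²·1317.06207 = 21072.99312.
σ²_R = 9²·21072.99312 = 1706912.44272.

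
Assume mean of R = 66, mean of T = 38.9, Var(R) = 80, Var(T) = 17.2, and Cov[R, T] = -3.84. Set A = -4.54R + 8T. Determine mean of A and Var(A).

mean of A = 11.56, Var(A) = 3028.6656

mean of A = (-4.54)·mean of R + 8·mean of T = (-4.54)·66 + 8·38.9 = 11.56.
Var(A) = a²·Var(R) + b²·Var(T) + 2ab·Cov[R, T] with a = -4.54, b = 8.
= (-4.54)²·80 + 8²·17.2 + 2·(-4.54)·8·(-3.84)
= 1648.928 + 1100.8 + 278.9376 = 3028.6656.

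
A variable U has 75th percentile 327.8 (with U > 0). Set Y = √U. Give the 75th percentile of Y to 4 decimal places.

√U is increasing, so P_{75}(Y) = g(P_{75}(U)) ≈ 18.1052.

75th percentile of Y = 18.1052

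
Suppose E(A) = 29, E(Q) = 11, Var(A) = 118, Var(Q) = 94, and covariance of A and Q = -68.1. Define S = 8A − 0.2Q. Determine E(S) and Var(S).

E(S) = 229.8, Var(S) = 7773.68

E(S) = 8·E(A) + (-0.2)·E(Q) = 8·29 + (-0.2)·11 = 229.8.
Var(S) = a²·Var(A) + b²·Var(Q) + 2ab·covariance of A and Q with a = 8, b = -0.2.
= 8²·118 + (-0.2)²·94 + 2·8·(-0.2)·(-68.1)
= 7552 + 3.76 + 217.92 = 7773.68.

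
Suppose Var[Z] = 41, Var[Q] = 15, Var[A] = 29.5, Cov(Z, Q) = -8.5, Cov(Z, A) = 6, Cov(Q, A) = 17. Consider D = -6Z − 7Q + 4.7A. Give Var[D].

Var[D] = 691.655

Var[D] = a²·Var[Z] + b²·Var[Q] + c²·Var[A] + 2ab·Cov(Z, Q) + 2ac·Cov(Z, A) + 2bc·Cov(Q, A), with a = -6, b = -7, c = 4.7.
= 1476 + 735 + 651.655 + (-714) + (-338.4) + (-1118.6)
= 691.655.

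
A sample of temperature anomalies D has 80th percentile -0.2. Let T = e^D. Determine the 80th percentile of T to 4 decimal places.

e^D is increasing, so P_{80}(T) = g(P_{80}(D)) ≈ 0.8187.

80th percentile of T = 0.8187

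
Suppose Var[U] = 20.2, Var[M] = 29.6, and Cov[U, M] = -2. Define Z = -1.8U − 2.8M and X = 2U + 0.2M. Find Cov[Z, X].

Cov[Z, X] = -77.376

By bilinearity, Cov[Z, X] = ac·Var[U] + bd·Var[M] + (ad+bc)·Cov[U, M], with a=-1.8, b=-2.8, c=2, d=0.2.
ac·Var[U] = (-1.8)·2·20.2 = -72.72
bd·Var[M] = (-2.8)·0.2·29.6 = -16.576
(ad+bc)·Cov[U, M] = (-5.96)·(-2) = 11.92
Cov[Z, X] = -72.72 + (-16.576) + 11.92 = -77.376.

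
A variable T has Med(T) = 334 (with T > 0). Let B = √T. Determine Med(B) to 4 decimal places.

Med(B) = 18.2757

√T is monotone on this domain, so Med(B) = √(334) ≈ 18.2757.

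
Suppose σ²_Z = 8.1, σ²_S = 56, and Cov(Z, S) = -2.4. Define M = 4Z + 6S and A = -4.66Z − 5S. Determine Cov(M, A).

By bilinearity, Cov(M, A) = ac·σ²_Z + bd·σ²_S + (ad+bc)·Cov(Z, S), with a=4, b=6, c=-4.66, d=-5.
ac·σ²_Z = 4·(-4.66)·8.1 = -150.984
bd·σ²_S = 6·(-5)·56 = -1680
(ad+bc)·Cov(Z, S) = (-47.96)·(-2.4) = 115.104
Cov(M, A) = -150.984 + (-1680) + 115.104 = -1715.88.

Cov(M, A) = -1715.88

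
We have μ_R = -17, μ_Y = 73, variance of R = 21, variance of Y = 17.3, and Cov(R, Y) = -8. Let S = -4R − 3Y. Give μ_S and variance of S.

μ_S = (-4)·μ_R + (-3)·μ_Y = (-4)·(-17) + (-3)·73 = -151.
variance of S = a²·variance of R + b²·variance of Y + 2ab·Cov(R, Y) with a = -4, b = -3.
= (-4)²·21 + (-3)²·17.3 + 2·(-4)·(-3)·(-8)
= 336 + 155.7 + (-192) = 299.7.

μ_S = -151, variance of S = 299.7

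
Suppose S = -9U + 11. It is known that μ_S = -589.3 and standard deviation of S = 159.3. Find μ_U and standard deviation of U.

From S = -9U + 11: μ_S = a·μ_U + b, so μ_U = (μ_S − b)/a = (-589.3 − 11)/(-9) = 66.7.
standard deviation of S = |a|·standard deviation of U, so standard deviation of U = 159.3/|-9| = 17.7.

μ_U = 66.7, standard deviation of U = 17.7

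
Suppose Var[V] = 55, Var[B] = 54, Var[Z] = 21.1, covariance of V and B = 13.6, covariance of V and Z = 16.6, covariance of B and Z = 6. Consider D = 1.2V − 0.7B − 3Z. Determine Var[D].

Var[D] = 178.392

Var[D] = a²·Var[V] + b²·Var[B] + c²·Var[Z] + 2ab·covariance of V and B + 2ac·covariance of V and Z + 2bc·covariance of B and Z, with a = 1.2, b = -0.7, c = -3.
= 79.2 + 26.46 + 189.9 + (-22.848) + (-119.52) + 25.2
= 178.392.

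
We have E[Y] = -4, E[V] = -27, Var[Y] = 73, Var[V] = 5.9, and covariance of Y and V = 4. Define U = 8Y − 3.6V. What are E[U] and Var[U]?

E[U] = 8·E[Y] + (-3.6)·E[V] = 8·(-4) + (-3.6)·(-27) = 65.2.
Var[U] = a²·Var[Y] + b²·Var[V] + 2ab·covariance of Y and V with a = 8, b = -3.6.
= 8²·73 + (-3.6)²·5.9 + 2·8·(-3.6)·4
= 4672 + 76.464 + (-230.4) = 4518.064.

E[U] = 65.2, Var[U] = 4518.064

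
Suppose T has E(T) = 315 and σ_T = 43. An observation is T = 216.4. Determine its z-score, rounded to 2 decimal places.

z = -2.29

z = (T − E(T)) / σ_T = (216.4 − 315) / 43 ≈ -2.29.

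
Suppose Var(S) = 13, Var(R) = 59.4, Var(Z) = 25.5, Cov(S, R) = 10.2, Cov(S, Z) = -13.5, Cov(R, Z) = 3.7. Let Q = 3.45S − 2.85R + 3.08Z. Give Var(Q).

Var(Q) = 326.67

Var(Q) = a²·Var(S) + b²·Var(R) + c²·Var(Z) + 2ab·Cov(S, R) + 2ac·Cov(S, Z) + 2bc·Cov(R, Z), with a = 3.45, b = -2.85, c = 3.08.
= 154.7325 + 482.4765 + 241.9032 + (-200.583) + (-286.902) + (-64.9572)
= 326.67.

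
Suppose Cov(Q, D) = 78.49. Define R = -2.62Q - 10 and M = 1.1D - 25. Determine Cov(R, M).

Cov(R, M) = a·c·Cov(Q, D) = (-2.62)·1.1·78.49 = -226.20818. Additive constants drop out.

Cov(R, M) = -226.20818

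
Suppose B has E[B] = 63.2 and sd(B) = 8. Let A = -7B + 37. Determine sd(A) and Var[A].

sd(A) = 56, Var[A] = 3136

A = -7B + 37 is linear with a = -7, b = 37.
sd(A) = |a|·sd(B) = |-7|·8 = 56.
Var[B] = 8² = 64.
Var[A] = a²·Var[B] = (-7)²·64 = 3136 (the additive constant 37 does not affect variance).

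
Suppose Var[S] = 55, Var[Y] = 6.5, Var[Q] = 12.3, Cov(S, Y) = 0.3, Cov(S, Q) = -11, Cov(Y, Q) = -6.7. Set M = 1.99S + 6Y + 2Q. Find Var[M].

Var[M] = 259.8095

Var[M] = a²·Var[S] + b²·Var[Y] + c²·Var[Q] + 2ab·Cov(S, Y) + 2ac·Cov(S, Q) + 2bc·Cov(Y, Q), with a = 1.99, b = 6, c = 2.
= 217.8055 + 234 + 49.2 + 7.164 + (-87.56) + (-160.8)
= 259.8095.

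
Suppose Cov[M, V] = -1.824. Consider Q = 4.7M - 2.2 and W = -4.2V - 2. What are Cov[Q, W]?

Cov[Q, W] = 36.00576

Cov[Q, W] = a·c·Cov[M, V] = 4.7·(-4.2)·(-1.824) = 36.00576. Additive constants drop out.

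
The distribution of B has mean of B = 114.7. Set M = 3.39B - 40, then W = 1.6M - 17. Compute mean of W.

mean of W = 541.1328

mean of M = 3.39·114.7 + (-40) = 348.833.
mean of W = 1.6·348.833 + (-17) = 541.1328.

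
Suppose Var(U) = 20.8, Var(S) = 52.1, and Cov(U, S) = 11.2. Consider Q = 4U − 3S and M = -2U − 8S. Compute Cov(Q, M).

Cov(Q, M) = 792.8

By bilinearity, Cov(Q, M) = ac·Var(U) + bd·Var(S) + (ad+bc)·Cov(U, S), with a=4, b=-3, c=-2, d=-8.
ac·Var(U) = 4·(-2)·20.8 = -166.4
bd·Var(S) = (-3)·(-8)·52.1 = 1250.4
(ad+bc)·Cov(U, S) = (-26)·11.2 = -291.2
Cov(Q, M) = -166.4 + 1250.4 + (-291.2) = 792.8.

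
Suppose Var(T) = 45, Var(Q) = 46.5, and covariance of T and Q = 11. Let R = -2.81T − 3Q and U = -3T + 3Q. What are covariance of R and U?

By bilinearity, covariance of R and U = ac·Var(T) + bd·Var(Q) + (ad+bc)·covariance of T and Q, with a=-2.81, b=-3, c=-3, d=3.
ac·Var(T) = (-2.81)·(-3)·45 = 379.35
bd·Var(Q) = (-3)·3·46.5 = -418.5
(ad+bc)·covariance of T and Q = (0.57)·11 = 6.27
covariance of R and U = 379.35 + (-418.5) + 6.27 = -32.88.

covariance of R and U = -32.88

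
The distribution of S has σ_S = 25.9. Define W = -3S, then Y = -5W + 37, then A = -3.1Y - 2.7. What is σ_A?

σ_A = 1204.35

σ_W = |-3|·25.9 = 77.7.
σ_Y = |-5|·77.7 = 388.5.
σ_A = |-3.1|·388.5 = 1204.35.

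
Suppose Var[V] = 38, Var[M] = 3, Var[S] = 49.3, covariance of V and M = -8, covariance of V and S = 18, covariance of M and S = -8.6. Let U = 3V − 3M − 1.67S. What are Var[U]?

Var[U] = a²·Var[V] + b²·Var[M] + c²·Var[S] + 2ab·covariance of V and M + 2ac·covariance of V and S + 2bc·covariance of M and S, with a = 3, b = -3, c = -1.67.
= 342 + 27 + 137.49277 + 144 + (-180.36) + (-86.172)
= 383.96077.

Var[U] = 383.96077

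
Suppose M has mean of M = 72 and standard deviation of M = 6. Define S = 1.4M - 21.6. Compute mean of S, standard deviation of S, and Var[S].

S = 1.4M - 21.6 is linear with a = 1.4, b = -21.6.
mean of S = a·mean of M + b = 1.4·72 + (-21.6) = 79.2.
standard deviation of S = |a|·standard deviation of M = |1.4|·6 = 8.4.
Var[M] = 6² = 36.
Var[S] = a²·Var[M] = 1.4²·36 = 70.56 (the additive constant -21.6 does not affect variance).

mean of S = 79.2, standard deviation of S = 8.4, Var[S] = 70.56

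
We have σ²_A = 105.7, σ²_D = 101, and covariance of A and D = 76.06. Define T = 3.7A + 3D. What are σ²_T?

σ²_T = 4044.565

σ²_T = a²·σ²_A + b²·σ²_D + 2ab·covariance of A and D with a = 3.7, b = 3.
= 3.7²·105.7 + 3²·101 + 2·3.7·3·76.06
= 1447.033 + 909 + 1688.532 = 4044.565.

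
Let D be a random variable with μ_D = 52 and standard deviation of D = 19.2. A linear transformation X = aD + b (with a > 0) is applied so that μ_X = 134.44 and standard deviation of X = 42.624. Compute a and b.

standard deviation of X = a·standard deviation of D (a > 0), so a = 42.624/19.2 = 2.22.
μ_X = a·μ_D + b, so b = 134.44 − 2.22·52 = 19.

a = 2.22, b = 19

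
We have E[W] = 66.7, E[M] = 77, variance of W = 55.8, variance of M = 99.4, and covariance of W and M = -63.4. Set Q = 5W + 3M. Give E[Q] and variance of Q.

E[Q] = 564.5, variance of Q = 387.6

E[Q] = 5·E[W] + 3·E[M] = 5·66.7 + 3·77 = 564.5.
variance of Q = a²·variance of W + b²·variance of M + 2ab·covariance of W and M with a = 5, b = 3.
= 5²·55.8 + 3²·99.4 + 2·5·3·(-63.4)
= 1395 + 894.6 + (-1902) = 387.6.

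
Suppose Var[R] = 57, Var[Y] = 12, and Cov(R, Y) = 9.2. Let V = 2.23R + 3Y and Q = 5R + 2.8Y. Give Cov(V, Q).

Cov(V, Q) = 931.7948

By bilinearity, Cov(V, Q) = ac·Var[R] + bd·Var[Y] + (ad+bc)·Cov(R, Y), with a=2.23, b=3, c=5, d=2.8.
ac·Var[R] = 2.23·5·57 = 635.55
bd·Var[Y] = 3·2.8·12 = 100.8
(ad+bc)·Cov(R, Y) = (21.244)·9.2 = 195.4448
Cov(V, Q) = 635.55 + 100.8 + 195.4448 = 931.7948.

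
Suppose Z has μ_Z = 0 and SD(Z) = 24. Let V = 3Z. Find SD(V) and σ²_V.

SD(V) = 72, σ²_V = 5184

V = 3Z is linear with a = 3, b = 0.
SD(V) = |a|·SD(Z) = |3|·24 = 72.
σ²_Z = 24² = 576.
σ²_V = a²·σ²_Z = 3²·576 = 5184.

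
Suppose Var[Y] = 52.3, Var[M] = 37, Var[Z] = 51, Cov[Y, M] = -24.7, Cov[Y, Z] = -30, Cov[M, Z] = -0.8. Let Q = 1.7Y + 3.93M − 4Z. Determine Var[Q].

Var[Q] = 1641.7189

Var[Q] = a²·Var[Y] + b²·Var[M] + c²·Var[Z] + 2ab·Cov[Y, M] + 2ac·Cov[Y, Z] + 2bc·Cov[M, Z], with a = 1.7, b = 3.93, c = -4.
= 151.147 + 571.4613 + 816 + (-330.0414) + 408 + 25.152
= 1641.7189.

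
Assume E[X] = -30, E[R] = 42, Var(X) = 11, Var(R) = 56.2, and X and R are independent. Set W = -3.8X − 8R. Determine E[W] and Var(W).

E[W] = (-3.8)·E[X] + (-8)·E[R] = (-3.8)·(-30) + (-8)·42 = -222.
Var(W) = a²·Var(X) + b²·Var(R) + 2ab·Cov[X, R] with a = -3.8, b = -8.
Independence gives Cov[X, R] = 0.
= (-3.8)²·11 + (-8)²·56.2 + 2·(-3.8)·(-8)·0
= 158.84 + 3596.8 + 0 = 3755.64.

E[W] = -222, Var(W) = 3755.64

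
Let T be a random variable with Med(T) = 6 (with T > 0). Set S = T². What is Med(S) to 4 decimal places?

T² is monotone on this domain, so Med(S) = square(6) = 36.

Med(S) = 36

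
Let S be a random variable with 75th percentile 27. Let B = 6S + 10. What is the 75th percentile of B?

75th percentile of B = 172

Since a = 6 > 0 the transformation is increasing, so the 75th percentile of B = a·(P_{75} of S) + b = 6·27 + 10 = 172.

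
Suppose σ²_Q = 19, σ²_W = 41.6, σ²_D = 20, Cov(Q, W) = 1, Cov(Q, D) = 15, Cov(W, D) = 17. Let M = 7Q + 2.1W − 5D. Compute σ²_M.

σ²_M = a²·σ²_Q + b²·σ²_W + c²·σ²_D + 2ab·Cov(Q, W) + 2ac·Cov(Q, D) + 2bc·Cov(W, D), with a = 7, b = 2.1, c = -5.
= 931 + 183.456 + 500 + 29.4 + (-1050) + (-357)
= 236.856.

σ²_M = 236.856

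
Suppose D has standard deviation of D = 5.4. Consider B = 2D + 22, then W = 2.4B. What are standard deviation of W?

standard deviation of B = |2|·5.4 = 10.8.
standard deviation of W = |2.4|·10.8 = 25.92.

standard deviation of W = 25.92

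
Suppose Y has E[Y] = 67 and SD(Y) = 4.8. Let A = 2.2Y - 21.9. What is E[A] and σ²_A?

A = 2.2Y - 21.9 is linear with a = 2.2, b = -21.9.
E[A] = a·E[Y] + b = 2.2·67 + (-21.9) = 125.5.
σ²_Y = 4.8² = 23.04.
σ²_A = a²·σ²_Y = 2.2²·23.04 = 111.5136 (the additive constant -21.9 does not affect variance).

E[A] = 125.5, σ²_A = 111.5136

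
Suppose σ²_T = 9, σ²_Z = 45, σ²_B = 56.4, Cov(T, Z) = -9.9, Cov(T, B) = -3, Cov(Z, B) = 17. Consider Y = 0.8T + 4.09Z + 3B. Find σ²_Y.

σ²_Y = a²·σ²_T + b²·σ²_Z + c²·σ²_B + 2ab·Cov(T, Z) + 2ac·Cov(T, B) + 2bc·Cov(Z, B), with a = 0.8, b = 4.09, c = 3.
= 5.76 + 752.7645 + 507.6 + (-64.7856) + (-14.4) + 417.18
= 1604.1189.

σ²_Y = 1604.1189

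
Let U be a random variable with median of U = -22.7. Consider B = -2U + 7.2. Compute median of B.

A linear map preserves order up to sign, so median of B = a·median of U + b = (-2)·(-22.7) + 7.2 = 52.6.

median of B = 52.6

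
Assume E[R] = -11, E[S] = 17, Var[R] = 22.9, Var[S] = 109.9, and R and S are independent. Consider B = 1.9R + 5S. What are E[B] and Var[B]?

E[B] = 64.1, Var[B] = 2830.169

E[B] = 1.9·E[R] + 5·E[S] = 1.9·(-11) + 5·17 = 64.1.
Var[B] = a²·Var[R] + b²·Var[S] + 2ab·Cov[R, S] with a = 1.9, b = 5.
Independence gives Cov[R, S] = 0.
= 1.9²·22.9 + 5²·109.9 + 2·1.9·5·0
= 82.669 + 2747.5 + 0 = 2830.169.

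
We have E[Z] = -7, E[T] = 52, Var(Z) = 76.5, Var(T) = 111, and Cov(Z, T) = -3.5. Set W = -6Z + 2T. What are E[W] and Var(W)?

E[W] = (-6)·E[Z] + 2·E[T] = (-6)·(-7) + 2·52 = 146.
Var(W) = a²·Var(Z) + b²·Var(T) + 2ab·Cov(Z, T) with a = -6, b = 2.
= (-6)²·76.5 + 2²·111 + 2·(-6)·2·(-3.5)
= 2754 + 444 + 84 = 3282.

E[W] = 146, Var(W) = 3282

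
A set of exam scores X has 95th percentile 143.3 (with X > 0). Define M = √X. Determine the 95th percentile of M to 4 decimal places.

95th percentile of M = 11.9708

√X is increasing, so P_{95}(M) = g(P_{95}(X)) ≈ 11.9708.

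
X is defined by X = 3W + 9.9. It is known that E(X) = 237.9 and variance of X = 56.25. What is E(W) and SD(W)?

E(W) = 76, SD(W) = 2.5

From X = 3W + 9.9: E(X) = a·E(W) + b, so E(W) = (E(X) − b)/a = (237.9 − 9.9)/3 = 76.
SD(X) = √56.25 = 7.5.
SD(X) = |a|·SD(W), so SD(W) = 7.5/|3| = 2.5.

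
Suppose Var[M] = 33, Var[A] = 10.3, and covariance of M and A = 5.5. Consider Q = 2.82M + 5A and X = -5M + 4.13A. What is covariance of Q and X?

covariance of Q and X = -326.0487

By bilinearity, covariance of Q and X = ac·Var[M] + bd·Var[A] + (ad+bc)·covariance of M and A, with a=2.82, b=5, c=-5, d=4.13.
ac·Var[M] = 2.82·(-5)·33 = -465.3
bd·Var[A] = 5·4.13·10.3 = 212.695
(ad+bc)·covariance of M and A = (-13.3534)·5.5 = -73.4437
covariance of Q and X = -465.3 + 212.695 + (-73.4437) = -326.0487.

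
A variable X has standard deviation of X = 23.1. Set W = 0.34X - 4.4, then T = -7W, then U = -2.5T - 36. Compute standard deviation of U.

standard deviation of W = |0.34|·23.1 = 7.854.
standard deviation of T = |-7|·7.854 = 54.978.
standard deviation of U = |-2.5|·54.978 = 137.445.

standard deviation of U = 137.445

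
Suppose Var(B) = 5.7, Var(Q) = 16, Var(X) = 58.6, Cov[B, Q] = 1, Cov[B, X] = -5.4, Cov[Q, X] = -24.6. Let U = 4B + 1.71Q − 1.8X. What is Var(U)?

Var(U) = 570.7272

Var(U) = a²·Var(B) + b²·Var(Q) + c²·Var(X) + 2ab·Cov[B, Q] + 2ac·Cov[B, X] + 2bc·Cov[Q, X], with a = 4, b = 1.71, c = -1.8.
= 91.2 + 46.7856 + 189.864 + 13.68 + 77.76 + 151.4376
= 570.7272.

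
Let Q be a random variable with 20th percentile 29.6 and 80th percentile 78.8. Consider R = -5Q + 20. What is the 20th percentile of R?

20th percentile of R = -374

Since a = -5 < 0 the transformation is decreasing, reversing order: the 20th percentile of R corresponds to the 80th percentile of Q.
So P_{20}(R) = a·P_{80}(Q) + b = (-5)·78.8 + 20 = -374.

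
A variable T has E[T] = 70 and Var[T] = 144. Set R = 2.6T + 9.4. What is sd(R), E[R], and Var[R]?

sd(R) = 31.2, E[R] = 191.4, Var[R] = 973.44

R = 2.6T + 9.4 is linear with a = 2.6, b = 9.4.
sd(T) = √144 = 12.
sd(R) = |a|·sd(T) = |2.6|·12 = 31.2.
E[R] = a·E[T] + b = 2.6·70 + 9.4 = 191.4.
Var[R] = a²·Var[T] = 2.6²·144 = 973.44 (the additive constant 9.4 does not affect variance).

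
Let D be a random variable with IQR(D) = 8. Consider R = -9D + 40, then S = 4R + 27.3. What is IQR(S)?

IQR(S) = 288

IQR(R) = |-9|·8 = 72.
IQR(S) = |4|·72 = 288.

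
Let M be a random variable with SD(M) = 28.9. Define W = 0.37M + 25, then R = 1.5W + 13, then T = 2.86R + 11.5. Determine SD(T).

SD(W) = |0.37|·28.9 = 10.693.
SD(R) = |1.5|·10.693 = 16.0395.
SD(T) = |2.86|·16.0395 = 45.87297.

SD(T) = 45.87297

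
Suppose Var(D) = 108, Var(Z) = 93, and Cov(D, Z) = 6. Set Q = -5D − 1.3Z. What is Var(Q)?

Var(Q) = 2935.17

Var(Q) = a²·Var(D) + b²·Var(Z) + 2ab·Cov(D, Z) with a = -5, b = -1.3.
= (-5)²·108 + (-1.3)²·93 + 2·(-5)·(-1.3)·6
= 2700 + 157.17 + 78 = 2935.17.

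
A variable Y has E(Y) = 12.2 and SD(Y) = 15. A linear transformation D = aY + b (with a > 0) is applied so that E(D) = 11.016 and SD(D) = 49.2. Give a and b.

a = 3.28, b = -29

SD(D) = a·SD(Y) (a > 0), so a = 49.2/15 = 3.28.
E(D) = a·E(Y) + b, so b = 11.016 − 3.28·12.2 = -29.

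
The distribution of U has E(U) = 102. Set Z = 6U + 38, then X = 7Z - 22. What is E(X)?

E(Z) = 6·102 + 38 = 650.
E(X) = 7·650 + (-22) = 4528.

E(X) = 4528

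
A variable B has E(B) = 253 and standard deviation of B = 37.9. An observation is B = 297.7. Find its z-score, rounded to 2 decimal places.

z = 1.18

z = (B − E(B)) / standard deviation of B = (297.7 − 253) / 37.9 ≈ 1.18.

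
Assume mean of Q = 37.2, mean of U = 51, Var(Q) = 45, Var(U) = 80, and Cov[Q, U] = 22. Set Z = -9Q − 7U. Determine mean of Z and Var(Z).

mean of Z = (-9)·mean of Q + (-7)·mean of U = (-9)·37.2 + (-7)·51 = -691.8.
Var(Z) = a²·Var(Q) + b²·Var(U) + 2ab·Cov[Q, U] with a = -9, b = -7.
= (-9)²·45 + (-7)²·80 + 2·(-9)·(-7)·22
= 3645 + 3920 + 2772 = 10337.

mean of Z = -691.8, Var(Z) = 10337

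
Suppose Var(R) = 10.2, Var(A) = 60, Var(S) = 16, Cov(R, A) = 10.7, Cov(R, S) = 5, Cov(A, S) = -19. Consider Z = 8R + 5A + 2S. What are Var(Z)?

Var(Z) = 2852.8

Var(Z) = a²·Var(R) + b²·Var(A) + c²·Var(S) + 2ab·Cov(R, A) + 2ac·Cov(R, S) + 2bc·Cov(A, S), with a = 8, b = 5, c = 2.
= 652.8 + 1500 + 64 + 856 + 160 + (-380)
= 2852.8.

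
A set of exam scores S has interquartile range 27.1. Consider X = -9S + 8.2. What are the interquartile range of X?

IQR(X) = 243.9

Under X = aS + b, IQR(X) = |a|·IQR(S) = |-9|·27.1 = 243.9 (shifts cancel; spread scales by |a|).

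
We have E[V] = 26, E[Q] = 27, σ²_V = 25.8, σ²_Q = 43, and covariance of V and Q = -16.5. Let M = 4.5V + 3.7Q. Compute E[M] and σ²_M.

E[M] = 216.9, σ²_M = 561.67

E[M] = 4.5·E[V] + 3.7·E[Q] = 4.5·26 + 3.7·27 = 216.9.
σ²_M = a²·σ²_V + b²·σ²_Q + 2ab·covariance of V and Q with a = 4.5, b = 3.7.
= 4.5²·25.8 + 3.7²·43 + 2·4.5·3.7·(-16.5)
= 522.45 + 588.67 + (-549.45) = 561.67.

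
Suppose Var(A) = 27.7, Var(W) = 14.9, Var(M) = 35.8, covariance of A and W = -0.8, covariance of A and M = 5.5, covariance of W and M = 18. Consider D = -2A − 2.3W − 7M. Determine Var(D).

Var(D) = a²·Var(A) + b²·Var(W) + c²·Var(M) + 2ab·covariance of A and W + 2ac·covariance of A and M + 2bc·covariance of W and M, with a = -2, b = -2.3, c = -7.
= 110.8 + 78.821 + 1754.2 + (-7.36) + 154 + 579.6
= 2670.061.

Var(D) = 2670.061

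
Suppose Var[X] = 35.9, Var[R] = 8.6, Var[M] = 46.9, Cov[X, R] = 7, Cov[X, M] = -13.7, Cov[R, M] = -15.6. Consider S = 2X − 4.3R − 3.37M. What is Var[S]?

Var[S] = a²·Var[X] + b²·Var[R] + c²·Var[M] + 2ab·Cov[X, R] + 2ac·Cov[X, M] + 2bc·Cov[R, M], with a = 2, b = -4.3, c = -3.37.
= 143.6 + 159.014 + 532.63861 + (-120.4) + 184.676 + (-452.1192)
= 447.40941.

Var[S] = 447.40941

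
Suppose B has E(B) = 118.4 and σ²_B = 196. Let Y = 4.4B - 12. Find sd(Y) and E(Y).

sd(Y) = 61.6, E(Y) = 508.96

Y = 4.4B - 12 is linear with a = 4.4, b = -12.
sd(B) = √196 = 14.
sd(Y) = |a|·sd(B) = |4.4|·14 = 61.6.
E(Y) = a·E(B) + b = 4.4·118.4 + (-12) = 508.96.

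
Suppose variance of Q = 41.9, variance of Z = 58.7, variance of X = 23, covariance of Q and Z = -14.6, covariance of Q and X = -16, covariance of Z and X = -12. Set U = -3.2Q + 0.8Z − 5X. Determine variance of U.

variance of U = 700.376

variance of U = a²·variance of Q + b²·variance of Z + c²·variance of X + 2ab·covariance of Q and Z + 2ac·covariance of Q and X + 2bc·covariance of Z and X, with a = -3.2, b = 0.8, c = -5.
= 429.056 + 37.568 + 575 + 74.752 + (-512) + 96
= 700.376.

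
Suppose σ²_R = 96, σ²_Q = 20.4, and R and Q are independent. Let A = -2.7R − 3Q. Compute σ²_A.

σ²_A = 883.44

σ²_A = a²·σ²_R + b²·σ²_Q + 2ab·Cov(R, Q) with a = -2.7, b = -3.
Independence gives Cov(R, Q) = 0.
= (-2.7)²·96 + (-3)²·20.4 + 2·(-2.7)·(-3)·0
= 699.84 + 183.6 + 0 = 883.44.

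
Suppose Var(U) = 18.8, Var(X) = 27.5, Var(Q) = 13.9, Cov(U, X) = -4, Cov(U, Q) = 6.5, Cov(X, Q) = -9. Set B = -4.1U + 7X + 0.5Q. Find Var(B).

Var(B) = 1806.953

Var(B) = a²·Var(U) + b²·Var(X) + c²·Var(Q) + 2ab·Cov(U, X) + 2ac·Cov(U, Q) + 2bc·Cov(X, Q), with a = -4.1, b = 7, c = 0.5.
= 316.028 + 1347.5 + 3.475 + 229.6 + (-26.65) + (-63)
= 1806.953.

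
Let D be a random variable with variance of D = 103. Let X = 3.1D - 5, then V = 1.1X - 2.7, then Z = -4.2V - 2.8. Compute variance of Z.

variance of X = 3.1²·103 = 989.83.
variance of V = 1.1²·989.83 = 1197.6943.
variance of Z = (-4.2)²·1197.6943 = 21127.327452.

variance of Z = 21127.327452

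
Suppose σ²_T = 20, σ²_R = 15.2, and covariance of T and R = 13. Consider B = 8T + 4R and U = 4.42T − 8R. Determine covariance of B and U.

By bilinearity, covariance of B and U = ac·σ²_T + bd·σ²_R + (ad+bc)·covariance of T and R, with a=8, b=4, c=4.42, d=-8.
ac·σ²_T = 8·4.42·20 = 707.2
bd·σ²_R = 4·(-8)·15.2 = -486.4
(ad+bc)·covariance of T and R = (-46.32)·13 = -602.16
covariance of B and U = 707.2 + (-486.4) + (-602.16) = -381.36.

covariance of B and U = -381.36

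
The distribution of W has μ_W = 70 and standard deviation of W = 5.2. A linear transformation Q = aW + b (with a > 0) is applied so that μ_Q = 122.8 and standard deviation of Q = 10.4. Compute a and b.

standard deviation of Q = a·standard deviation of W (a > 0), so a = 10.4/5.2 = 2.
μ_Q = a·μ_W + b, so b = 122.8 − 2·70 = -17.2.

a = 2, b = -17.2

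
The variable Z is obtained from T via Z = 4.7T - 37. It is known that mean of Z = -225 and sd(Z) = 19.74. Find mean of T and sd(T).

From Z = 4.7T - 37: mean of Z = a·mean of T + b, so mean of T = (mean of Z − b)/a = (-225 − (-37))/4.7 = -40.
sd(Z) = |a|·sd(T), so sd(T) = 19.74/|4.7| = 4.2.

mean of T = -40, sd(T) = 4.2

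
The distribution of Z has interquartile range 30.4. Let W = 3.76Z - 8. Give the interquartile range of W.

IQR(W) = 114.304

Under W = aZ + b, IQR(W) = |a|·IQR(Z) = |3.76|·30.4 = 114.304 (shifts cancel; spread scales by |a|).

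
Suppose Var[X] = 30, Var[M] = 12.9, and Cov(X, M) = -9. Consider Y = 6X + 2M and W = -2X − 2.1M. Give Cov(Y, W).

By bilinearity, Cov(Y, W) = ac·Var[X] + bd·Var[M] + (ad+bc)·Cov(X, M), with a=6, b=2, c=-2, d=-2.1.
ac·Var[X] = 6·(-2)·30 = -360
bd·Var[M] = 2·(-2.1)·12.9 = -54.18
(ad+bc)·Cov(X, M) = (-16.6)·(-9) = 149.4
Cov(Y, W) = -360 + (-54.18) + 149.4 = -264.78.

Cov(Y, W) = -264.78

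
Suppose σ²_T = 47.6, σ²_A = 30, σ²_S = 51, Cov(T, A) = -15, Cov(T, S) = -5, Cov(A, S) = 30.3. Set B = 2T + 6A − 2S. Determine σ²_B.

σ²_B = 427.2

σ²_B = a²·σ²_T + b²·σ²_A + c²·σ²_S + 2ab·Cov(T, A) + 2ac·Cov(T, S) + 2bc·Cov(A, S), with a = 2, b = 6, c = -2.
= 190.4 + 1080 + 204 + (-360) + 40 + (-727.2)
= 427.2.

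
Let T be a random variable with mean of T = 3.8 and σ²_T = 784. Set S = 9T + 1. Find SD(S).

SD(S) = 252

S = 9T + 1 is linear with a = 9, b = 1.
SD(T) = √784 = 28.
SD(S) = |a|·SD(T) = |9|·28 = 252.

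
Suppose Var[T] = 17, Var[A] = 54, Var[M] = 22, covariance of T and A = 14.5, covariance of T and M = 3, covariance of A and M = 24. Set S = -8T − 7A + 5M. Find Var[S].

Var[S] = a²·Var[T] + b²·Var[A] + c²·Var[M] + 2ab·covariance of T and A + 2ac·covariance of T and M + 2bc·covariance of A and M, with a = -8, b = -7, c = 5.
= 1088 + 2646 + 550 + 1624 + (-240) + (-1680)
= 3988.

Var[S] = 3988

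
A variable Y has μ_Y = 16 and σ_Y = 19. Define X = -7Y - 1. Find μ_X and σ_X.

X = -7Y - 1 is linear with a = -7, b = -1.
μ_X = a·μ_Y + b = (-7)·16 + (-1) = -113.
σ_X = |a|·σ_Y = |-7|·19 = 133.

μ_X = -113, σ_X = 133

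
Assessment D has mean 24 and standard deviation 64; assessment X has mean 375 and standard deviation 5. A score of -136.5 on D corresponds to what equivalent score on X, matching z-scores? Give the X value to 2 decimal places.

z = (-136.5 − 24)/64 ≈ -2.5078.
X = 375 + z·5 = 375 + (-136.5 − 24)·5/64 ≈ 362.46.

X = 362.46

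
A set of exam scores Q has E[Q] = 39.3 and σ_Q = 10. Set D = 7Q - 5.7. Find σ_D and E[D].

D = 7Q - 5.7 is linear with a = 7, b = -5.7.
σ_D = |a|·σ_Q = |7|·10 = 70.
E[D] = a·E[Q] + b = 7·39.3 + (-5.7) = 269.4.

σ_D = 70, E[D] = 269.4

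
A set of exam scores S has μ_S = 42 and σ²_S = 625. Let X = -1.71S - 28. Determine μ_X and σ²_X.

μ_X = -99.82, σ²_X = 1827.5625

X = -1.71S - 28 is linear with a = -1.71, b = -28.
μ_X = a·μ_S + b = (-1.71)·42 + (-28) = -99.82.
σ²_X = a²·σ²_S = (-1.71)²·625 = 1827.5625 (the additive constant -28 does not affect variance).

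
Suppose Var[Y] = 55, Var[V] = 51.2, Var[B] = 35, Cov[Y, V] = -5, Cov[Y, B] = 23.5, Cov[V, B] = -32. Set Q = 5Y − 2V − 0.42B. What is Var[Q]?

Var[Q] = a²·Var[Y] + b²·Var[V] + c²·Var[B] + 2ab·Cov[Y, V] + 2ac·Cov[Y, B] + 2bc·Cov[V, B], with a = 5, b = -2, c = -0.42.
= 1375 + 204.8 + 6.174 + 100 + (-98.7) + (-53.76)
= 1533.514.

Var[Q] = 1533.514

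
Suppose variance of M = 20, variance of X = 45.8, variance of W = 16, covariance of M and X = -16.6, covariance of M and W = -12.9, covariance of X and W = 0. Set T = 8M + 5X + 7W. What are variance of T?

variance of T = 436.2

variance of T = a²·variance of M + b²·variance of X + c²·variance of W + 2ab·covariance of M and X + 2ac·covariance of M and W + 2bc·covariance of X and W, with a = 8, b = 5, c = 7.
= 1280 + 1145 + 784 + (-1328) + (-1444.8) + 0
= 436.2.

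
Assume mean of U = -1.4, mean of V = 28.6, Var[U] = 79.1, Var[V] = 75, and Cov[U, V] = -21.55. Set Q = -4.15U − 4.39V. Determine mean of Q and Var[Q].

mean of Q = -119.744, Var[Q] = 2022.4899

mean of Q = (-4.15)·mean of U + (-4.39)·mean of V = (-4.15)·(-1.4) + (-4.39)·28.6 = -119.744.
Var[Q] = a²·Var[U] + b²·Var[V] + 2ab·Cov[U, V] with a = -4.15, b = -4.39.
= (-4.15)²·79.1 + (-4.39)²·75 + 2·(-4.15)·(-4.39)·(-21.55)
= 1362.29975 + 1445.4075 + (-785.21735) = 2022.4899.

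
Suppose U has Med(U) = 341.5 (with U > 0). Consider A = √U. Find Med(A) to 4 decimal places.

Med(A) = 18.4797

√U is monotone on this domain, so Med(A) = √(341.5) ≈ 18.4797.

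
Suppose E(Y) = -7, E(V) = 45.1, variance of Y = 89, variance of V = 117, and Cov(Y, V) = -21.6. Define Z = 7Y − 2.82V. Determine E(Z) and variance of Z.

E(Z) = -176.182, variance of Z = 6144.1988

E(Z) = 7·E(Y) + (-2.82)·E(V) = 7·(-7) + (-2.82)·45.1 = -176.182.
variance of Z = a²·variance of Y + b²·variance of V + 2ab·Cov(Y, V) with a = 7, b = -2.82.
= 7²·89 + (-2.82)²·117 + 2·7·(-2.82)·(-21.6)
= 4361 + 930.4308 + 852.768 = 6144.1988.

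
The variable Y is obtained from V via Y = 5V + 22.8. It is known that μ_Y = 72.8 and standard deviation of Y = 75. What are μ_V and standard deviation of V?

μ_V = 10, standard deviation of V = 15

From Y = 5V + 22.8: μ_Y = a·μ_V + b, so μ_V = (μ_Y − b)/a = (72.8 − 22.8)/5 = 10.
standard deviation of Y = |a|·standard deviation of V, so standard deviation of V = 75/|5| = 15.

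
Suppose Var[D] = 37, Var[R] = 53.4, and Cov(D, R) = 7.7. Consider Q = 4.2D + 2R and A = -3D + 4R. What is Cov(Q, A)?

By bilinearity, Cov(Q, A) = ac·Var[D] + bd·Var[R] + (ad+bc)·Cov(D, R), with a=4.2, b=2, c=-3, d=4.
ac·Var[D] = 4.2·(-3)·37 = -466.2
bd·Var[R] = 2·4·53.4 = 427.2
(ad+bc)·Cov(D, R) = (10.8)·7.7 = 83.16
Cov(Q, A) = -466.2 + 427.2 + 83.16 = 44.16.

Cov(Q, A) = 44.16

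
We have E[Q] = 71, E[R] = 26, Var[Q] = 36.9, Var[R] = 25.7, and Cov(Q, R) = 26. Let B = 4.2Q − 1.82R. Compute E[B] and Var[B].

E[B] = 250.88, Var[B] = 338.55668

E[B] = 4.2·E[Q] + (-1.82)·E[R] = 4.2·71 + (-1.82)·26 = 250.88.
Var[B] = a²·Var[Q] + b²·Var[R] + 2ab·Cov(Q, R) with a = 4.2, b = -1.82.
= 4.2²·36.9 + (-1.82)²·25.7 + 2·4.2·(-1.82)·26
= 650.916 + 85.12868 + (-397.488) = 338.55668.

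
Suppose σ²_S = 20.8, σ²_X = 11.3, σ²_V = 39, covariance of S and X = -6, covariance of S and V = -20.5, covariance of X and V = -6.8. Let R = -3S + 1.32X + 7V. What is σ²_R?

σ²_R = a²·σ²_S + b²·σ²_X + c²·σ²_V + 2ab·covariance of S and X + 2ac·covariance of S and V + 2bc·covariance of X and V, with a = -3, b = 1.32, c = 7.
= 187.2 + 19.68912 + 1911 + 47.52 + 861 + (-125.664)
= 2900.74512.

σ²_R = 2900.74512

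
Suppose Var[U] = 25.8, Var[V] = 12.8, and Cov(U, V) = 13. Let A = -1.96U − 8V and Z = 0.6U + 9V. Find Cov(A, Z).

Cov(A, Z) = -1243.6608

By bilinearity, Cov(A, Z) = ac·Var[U] + bd·Var[V] + (ad+bc)·Cov(U, V), with a=-1.96, b=-8, c=0.6, d=9.
ac·Var[U] = (-1.96)·0.6·25.8 = -30.3408
bd·Var[V] = (-8)·9·12.8 = -921.6
(ad+bc)·Cov(U, V) = (-22.44)·13 = -291.72
Cov(A, Z) = -30.3408 + (-921.6) + (-291.72) = -1243.6608.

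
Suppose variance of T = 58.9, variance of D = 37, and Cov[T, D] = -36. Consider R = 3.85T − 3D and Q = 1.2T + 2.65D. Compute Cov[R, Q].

Cov[R, Q] = -259.722

By bilinearity, Cov[R, Q] = ac·variance of T + bd·variance of D + (ad+bc)·Cov[T, D], with a=3.85, b=-3, c=1.2, d=2.65.
ac·variance of T = 3.85·1.2·58.9 = 272.118
bd·variance of D = (-3)·2.65·37 = -294.15
(ad+bc)·Cov[T, D] = (6.6025)·(-36) = -237.69
Cov[R, Q] = 272.118 + (-294.15) + (-237.69) = -259.722.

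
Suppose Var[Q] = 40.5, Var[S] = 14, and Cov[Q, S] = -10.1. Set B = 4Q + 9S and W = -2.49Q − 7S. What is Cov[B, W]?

By bilinearity, Cov[B, W] = ac·Var[Q] + bd·Var[S] + (ad+bc)·Cov[Q, S], with a=4, b=9, c=-2.49, d=-7.
ac·Var[Q] = 4·(-2.49)·40.5 = -403.38
bd·Var[S] = 9·(-7)·14 = -882
(ad+bc)·Cov[Q, S] = (-50.41)·(-10.1) = 509.141
Cov[B, W] = -403.38 + (-882) + 509.141 = -776.239.

Cov[B, W] = -776.239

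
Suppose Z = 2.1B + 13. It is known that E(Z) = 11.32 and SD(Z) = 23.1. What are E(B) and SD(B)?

From Z = 2.1B + 13: E(Z) = a·E(B) + b, so E(B) = (E(Z) − b)/a = (11.32 − 13)/2.1 = -0.8.
SD(Z) = |a|·SD(B), so SD(B) = 23.1/|2.1| = 11.

E(B) = -0.8, SD(B) = 11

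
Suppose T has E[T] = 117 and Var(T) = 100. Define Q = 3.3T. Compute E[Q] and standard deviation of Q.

E[Q] = 386.1, standard deviation of Q = 33

Q = 3.3T is linear with a = 3.3, b = 0.
E[Q] = a·E[T] + b = 3.3·117 = 386.1.
standard deviation of T = √100 = 10.
standard deviation of Q = |a|·standard deviation of T = |3.3|·10 = 33.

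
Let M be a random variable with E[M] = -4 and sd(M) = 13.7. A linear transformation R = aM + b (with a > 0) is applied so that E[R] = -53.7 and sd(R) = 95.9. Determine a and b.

a = 7, b = -25.7

sd(R) = a·sd(M) (a > 0), so a = 95.9/13.7 = 7.
E[R] = a·E[M] + b, so b = -53.7 − 7·(-4) = -25.7.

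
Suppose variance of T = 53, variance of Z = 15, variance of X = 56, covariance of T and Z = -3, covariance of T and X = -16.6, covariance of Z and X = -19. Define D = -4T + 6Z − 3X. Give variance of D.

variance of D = 2321.6

variance of D = a²·variance of T + b²·variance of Z + c²·variance of X + 2ab·covariance of T and Z + 2ac·covariance of T and X + 2bc·covariance of Z and X, with a = -4, b = 6, c = -3.
= 848 + 540 + 504 + 144 + (-398.4) + 684
= 2321.6.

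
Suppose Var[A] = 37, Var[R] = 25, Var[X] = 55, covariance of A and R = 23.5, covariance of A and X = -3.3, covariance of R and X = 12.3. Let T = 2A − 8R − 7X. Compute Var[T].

Var[T] = a²·Var[A] + b²·Var[R] + c²·Var[X] + 2ab·covariance of A and R + 2ac·covariance of A and X + 2bc·covariance of R and X, with a = 2, b = -8, c = -7.
= 148 + 1600 + 2695 + (-752) + 92.4 + 1377.6
= 5161.

Var[T] = 5161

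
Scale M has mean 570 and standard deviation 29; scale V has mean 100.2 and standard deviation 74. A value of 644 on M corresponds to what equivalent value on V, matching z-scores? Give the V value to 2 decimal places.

V = 289.03

z = (644 − 570)/29 ≈ 2.5517.
V = 100.2 + z·74 = 100.2 + (644 − 570)·74/29 ≈ 289.03.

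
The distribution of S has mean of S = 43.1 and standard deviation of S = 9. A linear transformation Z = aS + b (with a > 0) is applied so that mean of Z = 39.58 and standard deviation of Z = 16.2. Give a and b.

standard deviation of Z = a·standard deviation of S (a > 0), so a = 16.2/9 = 1.8.
mean of Z = a·mean of S + b, so b = 39.58 − 1.8·43.1 = -38.

a = 1.8, b = -38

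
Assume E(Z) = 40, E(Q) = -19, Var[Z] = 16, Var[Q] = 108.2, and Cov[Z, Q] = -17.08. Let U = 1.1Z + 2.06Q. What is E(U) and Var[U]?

E(U) = 1.1·E(Z) + 2.06·E(Q) = 1.1·40 + 2.06·(-19) = 4.86.
Var[U] = a²·Var[Z] + b²·Var[Q] + 2ab·Cov[Z, Q] with a = 1.1, b = 2.06.
= 1.1²·16 + 2.06²·108.2 + 2·1.1·2.06·(-17.08)
= 19.36 + 459.15752 + (-77.40656) = 401.11096.

E(U) = 4.86, Var[U] = 401.11096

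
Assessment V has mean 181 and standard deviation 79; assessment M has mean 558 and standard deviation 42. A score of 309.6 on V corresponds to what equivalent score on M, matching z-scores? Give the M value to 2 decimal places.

M = 626.37

z = (309.6 − 181)/79 ≈ 1.6278.
M = 558 + z·42 = 558 + (309.6 − 181)·42/79 ≈ 626.37.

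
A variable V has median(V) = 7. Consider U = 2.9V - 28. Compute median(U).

A linear map preserves order up to sign, so median(U) = a·median(V) + b = 2.9·7 + (-28) = -7.7.

median(U) = -7.7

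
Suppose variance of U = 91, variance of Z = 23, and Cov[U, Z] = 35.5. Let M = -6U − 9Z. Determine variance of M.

variance of M = 8973

variance of M = a²·variance of U + b²·variance of Z + 2ab·Cov[U, Z] with a = -6, b = -9.
= (-6)²·91 + (-9)²·23 + 2·(-6)·(-9)·35.5
= 3276 + 1863 + 3834 = 8973.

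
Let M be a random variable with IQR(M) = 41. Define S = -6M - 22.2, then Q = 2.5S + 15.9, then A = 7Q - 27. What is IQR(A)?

IQR(S) = |-6|·41 = 246.
IQR(Q) = |2.5|·246 = 615.
IQR(A) = |7|·615 = 4305.

IQR(A) = 4305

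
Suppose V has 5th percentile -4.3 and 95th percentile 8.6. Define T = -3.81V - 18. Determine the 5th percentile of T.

Since a = -3.81 < 0 the transformation is decreasing, reversing order: the 5th percentile of T corresponds to the 95th percentile of V.
So P_{5}(T) = a·P_{95}(V) + b = (-3.81)·8.6 + (-18) = -50.766.

5th percentile of T = -50.766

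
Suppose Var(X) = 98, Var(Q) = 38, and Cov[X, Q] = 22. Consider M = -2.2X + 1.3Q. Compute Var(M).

Var(M) = 412.7

Var(M) = a²·Var(X) + b²·Var(Q) + 2ab·Cov[X, Q] with a = -2.2, b = 1.3.
= (-2.2)²·98 + 1.3²·38 + 2·(-2.2)·1.3·22
= 474.32 + 64.22 + (-125.84) = 412.7.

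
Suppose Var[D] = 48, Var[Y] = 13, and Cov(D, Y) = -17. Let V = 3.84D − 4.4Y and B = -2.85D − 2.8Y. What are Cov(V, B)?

By bilinearity, Cov(V, B) = ac·Var[D] + bd·Var[Y] + (ad+bc)·Cov(D, Y), with a=3.84, b=-4.4, c=-2.85, d=-2.8.
ac·Var[D] = 3.84·(-2.85)·48 = -525.312
bd·Var[Y] = (-4.4)·(-2.8)·13 = 160.16
(ad+bc)·Cov(D, Y) = (1.788)·(-17) = -30.396
Cov(V, B) = -525.312 + 160.16 + (-30.396) = -395.548.

Cov(V, B) = -395.548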